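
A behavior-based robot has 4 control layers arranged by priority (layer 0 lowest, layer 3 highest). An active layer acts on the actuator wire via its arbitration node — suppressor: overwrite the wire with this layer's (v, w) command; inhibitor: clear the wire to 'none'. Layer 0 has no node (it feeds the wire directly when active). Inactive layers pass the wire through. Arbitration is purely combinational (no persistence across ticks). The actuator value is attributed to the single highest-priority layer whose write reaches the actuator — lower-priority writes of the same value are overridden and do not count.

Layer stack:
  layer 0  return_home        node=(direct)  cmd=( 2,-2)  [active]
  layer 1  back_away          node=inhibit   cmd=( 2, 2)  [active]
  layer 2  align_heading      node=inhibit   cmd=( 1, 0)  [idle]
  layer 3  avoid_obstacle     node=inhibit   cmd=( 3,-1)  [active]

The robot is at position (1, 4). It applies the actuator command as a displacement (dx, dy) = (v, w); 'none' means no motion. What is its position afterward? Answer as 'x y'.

[0] return_home on; wire := (2, -2)
[1] back_away on (inhibit); wire := none
[2] align_heading off; pass none
[3] avoid_obstacle on (inhibit); wire := none
output none
position: (1, 4) + none = (1, 4)

1 4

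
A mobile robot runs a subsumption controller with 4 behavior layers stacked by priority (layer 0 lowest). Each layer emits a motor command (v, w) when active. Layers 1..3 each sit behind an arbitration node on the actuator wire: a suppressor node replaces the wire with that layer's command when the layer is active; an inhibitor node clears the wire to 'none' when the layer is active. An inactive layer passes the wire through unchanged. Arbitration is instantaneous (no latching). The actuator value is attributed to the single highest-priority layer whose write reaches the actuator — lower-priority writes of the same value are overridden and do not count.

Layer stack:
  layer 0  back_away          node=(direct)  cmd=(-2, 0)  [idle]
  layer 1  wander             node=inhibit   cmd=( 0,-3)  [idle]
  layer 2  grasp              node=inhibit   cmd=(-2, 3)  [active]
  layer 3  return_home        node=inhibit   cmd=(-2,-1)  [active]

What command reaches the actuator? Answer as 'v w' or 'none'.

none

L0 back_away: idle → wire = none
L1 wander: idle → wire stays none
L2 grasp: active, inhibitor → wire = none
L3 return_home: active, inhibitor → wire = none
actuator = none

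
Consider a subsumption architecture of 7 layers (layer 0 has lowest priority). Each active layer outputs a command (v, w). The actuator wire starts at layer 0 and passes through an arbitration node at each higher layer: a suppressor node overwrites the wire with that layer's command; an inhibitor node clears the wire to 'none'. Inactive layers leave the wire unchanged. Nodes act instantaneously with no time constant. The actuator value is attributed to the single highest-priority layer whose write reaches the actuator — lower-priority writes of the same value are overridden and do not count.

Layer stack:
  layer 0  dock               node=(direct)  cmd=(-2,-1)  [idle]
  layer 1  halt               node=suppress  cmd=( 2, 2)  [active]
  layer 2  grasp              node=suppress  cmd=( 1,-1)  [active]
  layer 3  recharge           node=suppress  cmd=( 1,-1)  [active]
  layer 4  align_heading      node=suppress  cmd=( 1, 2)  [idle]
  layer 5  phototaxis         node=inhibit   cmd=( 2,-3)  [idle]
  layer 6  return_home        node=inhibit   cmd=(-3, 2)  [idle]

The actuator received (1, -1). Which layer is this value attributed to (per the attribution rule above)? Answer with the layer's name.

recharge

layer 0 (dock) idle — none
layer 1 (halt) active — suppresses: (2, 2)
layer 2 (grasp) active — suppresses: (1, -1)
layer 3 (recharge) active — suppresses: (1, -1)
layer 4 (align_heading) idle — unchanged: (1, -1)
layer 5 (phototaxis) idle — unchanged: (1, -1)
layer 6 (return_home) idle — unchanged: (1, -1)
→ actuator (1, -1)
last writer: layer 3 = recharge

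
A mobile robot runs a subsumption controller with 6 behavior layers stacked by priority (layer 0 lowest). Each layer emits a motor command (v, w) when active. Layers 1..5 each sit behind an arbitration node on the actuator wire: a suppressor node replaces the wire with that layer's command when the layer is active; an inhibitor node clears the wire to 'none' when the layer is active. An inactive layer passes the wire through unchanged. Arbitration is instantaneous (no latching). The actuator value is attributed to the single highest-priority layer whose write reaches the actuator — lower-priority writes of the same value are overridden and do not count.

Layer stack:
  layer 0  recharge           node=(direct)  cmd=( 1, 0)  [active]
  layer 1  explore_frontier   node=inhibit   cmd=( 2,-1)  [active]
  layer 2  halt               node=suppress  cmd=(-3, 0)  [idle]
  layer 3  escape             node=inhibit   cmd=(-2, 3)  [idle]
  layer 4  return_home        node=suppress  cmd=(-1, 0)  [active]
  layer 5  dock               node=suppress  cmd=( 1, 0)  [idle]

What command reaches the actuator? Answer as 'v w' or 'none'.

-1 0

layer 0 (recharge) active — direct: (1, 0)
layer 1 (explore_frontier) active — inhibits: none
layer 2 (halt) idle — unchanged: none
layer 3 (escape) idle — unchanged: none
layer 4 (return_home) active — suppresses: (-1, 0)
layer 5 (dock) idle — unchanged: (-1, 0)
→ actuator (-1, 0)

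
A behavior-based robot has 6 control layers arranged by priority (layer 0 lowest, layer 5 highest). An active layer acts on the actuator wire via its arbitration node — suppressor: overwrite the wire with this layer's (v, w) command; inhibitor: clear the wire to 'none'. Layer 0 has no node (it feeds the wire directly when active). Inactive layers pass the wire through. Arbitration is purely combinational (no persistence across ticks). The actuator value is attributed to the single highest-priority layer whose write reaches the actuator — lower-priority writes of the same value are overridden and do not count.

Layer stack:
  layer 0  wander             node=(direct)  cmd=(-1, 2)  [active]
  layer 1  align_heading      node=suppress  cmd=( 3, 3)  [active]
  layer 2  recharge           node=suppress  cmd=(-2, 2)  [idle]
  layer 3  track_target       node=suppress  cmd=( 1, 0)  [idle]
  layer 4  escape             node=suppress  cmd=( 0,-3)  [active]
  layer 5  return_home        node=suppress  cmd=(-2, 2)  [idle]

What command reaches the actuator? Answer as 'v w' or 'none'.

L0 wander: active, feeds wire = (-1, 2)
L1 align_heading: active, suppressor → wire = (3, 3)
L2 recharge: idle → wire stays (3, 3)
L3 track_target: idle → wire stays (3, 3)
L4 escape: active, suppressor → wire = (0, -3)
L5 return_home: idle → wire stays (0, -3)
actuator = (0, -3)

0 -3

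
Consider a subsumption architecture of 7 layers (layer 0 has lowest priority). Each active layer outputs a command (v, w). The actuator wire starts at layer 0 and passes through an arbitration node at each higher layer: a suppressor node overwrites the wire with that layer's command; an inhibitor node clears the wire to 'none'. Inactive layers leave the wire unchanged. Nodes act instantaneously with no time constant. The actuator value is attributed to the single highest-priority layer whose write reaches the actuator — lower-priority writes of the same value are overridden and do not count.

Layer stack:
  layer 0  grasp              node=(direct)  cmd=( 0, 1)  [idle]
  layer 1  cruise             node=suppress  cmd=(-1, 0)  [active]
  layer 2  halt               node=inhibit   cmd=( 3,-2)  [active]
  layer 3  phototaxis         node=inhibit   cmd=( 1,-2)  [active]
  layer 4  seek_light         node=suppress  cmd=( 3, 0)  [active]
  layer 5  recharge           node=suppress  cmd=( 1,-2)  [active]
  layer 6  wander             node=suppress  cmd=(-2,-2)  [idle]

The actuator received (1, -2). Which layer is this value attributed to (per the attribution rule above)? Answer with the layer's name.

recharge

[0] grasp off; wire := none
[1] cruise on (suppress); wire := (-1, 0)
[2] halt on (inhibit); wire := none
[3] phototaxis on (inhibit); wire := none
[4] seek_light on (suppress); wire := (3, 0)
[5] recharge on (suppress); wire := (1, -2)
[6] wander off; pass (1, -2)
output (1, -2)
last writer: layer 5 = recharge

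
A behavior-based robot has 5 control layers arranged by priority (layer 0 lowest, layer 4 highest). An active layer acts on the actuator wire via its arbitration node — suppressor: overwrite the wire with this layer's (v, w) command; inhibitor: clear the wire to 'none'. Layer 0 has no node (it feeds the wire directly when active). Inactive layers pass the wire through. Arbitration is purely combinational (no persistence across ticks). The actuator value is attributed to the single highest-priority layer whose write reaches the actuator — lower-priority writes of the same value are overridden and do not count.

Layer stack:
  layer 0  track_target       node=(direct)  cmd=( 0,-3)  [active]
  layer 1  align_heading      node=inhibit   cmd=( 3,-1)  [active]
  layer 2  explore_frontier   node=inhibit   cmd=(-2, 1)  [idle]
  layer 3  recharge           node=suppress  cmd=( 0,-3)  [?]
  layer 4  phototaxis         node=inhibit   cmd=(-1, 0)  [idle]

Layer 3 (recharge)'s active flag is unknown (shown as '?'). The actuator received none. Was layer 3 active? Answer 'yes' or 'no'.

no

If layer 3 is active=yes:
  actuator would be (0, -3)
If layer 3 is active=no:
  actuator would be none
Observed none, so layer 3 was idle.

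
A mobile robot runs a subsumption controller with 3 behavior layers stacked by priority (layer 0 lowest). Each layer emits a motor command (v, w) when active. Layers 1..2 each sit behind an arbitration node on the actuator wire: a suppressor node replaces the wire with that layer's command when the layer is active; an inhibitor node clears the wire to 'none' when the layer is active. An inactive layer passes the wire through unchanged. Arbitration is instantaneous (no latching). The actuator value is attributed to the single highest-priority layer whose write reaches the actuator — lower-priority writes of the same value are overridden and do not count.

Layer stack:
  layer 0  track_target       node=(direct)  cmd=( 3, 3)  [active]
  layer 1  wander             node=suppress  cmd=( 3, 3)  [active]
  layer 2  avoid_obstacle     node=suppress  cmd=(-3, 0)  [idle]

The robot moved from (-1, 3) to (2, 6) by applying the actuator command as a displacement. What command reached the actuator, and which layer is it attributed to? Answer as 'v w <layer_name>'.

displacement = (2, 6) − (-1, 3) = (3, 3)
[0] track_target on; wire := (3, 3)
[1] wander on (suppress); wire := (3, 3)
[2] avoid_obstacle off; pass (3, 3)
output (3, 3) — from layer 1 (wander)

3 3 wander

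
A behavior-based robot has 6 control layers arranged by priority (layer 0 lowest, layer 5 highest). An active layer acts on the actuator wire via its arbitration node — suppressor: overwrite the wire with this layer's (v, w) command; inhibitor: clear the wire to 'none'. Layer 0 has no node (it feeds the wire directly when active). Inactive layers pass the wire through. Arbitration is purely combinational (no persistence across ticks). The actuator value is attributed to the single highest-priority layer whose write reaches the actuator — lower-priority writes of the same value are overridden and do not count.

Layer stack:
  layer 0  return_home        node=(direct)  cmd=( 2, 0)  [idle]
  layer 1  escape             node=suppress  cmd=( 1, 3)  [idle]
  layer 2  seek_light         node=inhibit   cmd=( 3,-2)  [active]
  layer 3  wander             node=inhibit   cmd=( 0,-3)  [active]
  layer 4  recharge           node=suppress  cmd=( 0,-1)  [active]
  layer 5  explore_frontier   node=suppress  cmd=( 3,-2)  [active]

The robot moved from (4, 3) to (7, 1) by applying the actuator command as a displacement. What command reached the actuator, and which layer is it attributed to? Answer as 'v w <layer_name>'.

3 -2 explore_frontier

displacement = (7, 1) − (4, 3) = (3, -2)
[0] return_home off; wire := none
[1] escape off; pass none
[2] seek_light on (inhibit); wire := none
[3] wander on (inhibit); wire := none
[4] recharge on (suppress); wire := (0, -1)
[5] explore_frontier on (suppress); wire := (3, -2)
output (3, -2) — from layer 5 (explore_frontier)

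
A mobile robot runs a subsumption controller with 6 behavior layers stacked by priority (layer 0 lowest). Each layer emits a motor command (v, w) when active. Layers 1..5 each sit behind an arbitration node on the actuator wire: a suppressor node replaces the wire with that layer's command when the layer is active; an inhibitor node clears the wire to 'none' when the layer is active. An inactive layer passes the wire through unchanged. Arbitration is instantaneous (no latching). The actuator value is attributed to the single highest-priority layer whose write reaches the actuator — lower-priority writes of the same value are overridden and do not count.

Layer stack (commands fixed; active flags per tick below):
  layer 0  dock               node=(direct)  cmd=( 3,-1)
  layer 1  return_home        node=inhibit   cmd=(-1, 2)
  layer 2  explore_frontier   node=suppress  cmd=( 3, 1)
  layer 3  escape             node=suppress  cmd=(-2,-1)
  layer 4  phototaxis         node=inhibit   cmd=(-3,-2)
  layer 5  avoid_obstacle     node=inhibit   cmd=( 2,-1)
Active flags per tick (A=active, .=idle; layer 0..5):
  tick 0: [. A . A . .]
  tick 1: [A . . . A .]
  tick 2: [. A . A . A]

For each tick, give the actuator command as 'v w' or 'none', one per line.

tick 0:
  layer 0 (dock) idle — none
  layer 1 (return_home) active — inhibits: none
  layer 2 (explore_frontier) idle — unchanged: none
  layer 3 (escape) active — suppresses: (-2, -1)
  layer 4 (phototaxis) idle — unchanged: (-2, -1)
  layer 5 (avoid_obstacle) idle — unchanged: (-2, -1)
  → actuator (-2, -1)
tick 1:
  layer 0 (dock) active — direct: (3, -1)
  layer 1 (return_home) idle — unchanged: (3, -1)
  layer 2 (explore_frontier) idle — unchanged: (3, -1)
  layer 3 (escape) idle — unchanged: (3, -1)
  layer 4 (phototaxis) active — inhibits: none
  layer 5 (avoid_obstacle) idle — unchanged: none
  → actuator none
tick 2:
  layer 0 (dock) idle — none
  layer 1 (return_home) active — inhibits: none
  layer 2 (explore_frontier) idle — unchanged: none
  layer 3 (escape) active — suppresses: (-2, -1)
  layer 4 (phototaxis) idle — unchanged: (-2, -1)
  layer 5 (avoid_obstacle) active — inhibits: none
  → actuator none

-2 -1
none
none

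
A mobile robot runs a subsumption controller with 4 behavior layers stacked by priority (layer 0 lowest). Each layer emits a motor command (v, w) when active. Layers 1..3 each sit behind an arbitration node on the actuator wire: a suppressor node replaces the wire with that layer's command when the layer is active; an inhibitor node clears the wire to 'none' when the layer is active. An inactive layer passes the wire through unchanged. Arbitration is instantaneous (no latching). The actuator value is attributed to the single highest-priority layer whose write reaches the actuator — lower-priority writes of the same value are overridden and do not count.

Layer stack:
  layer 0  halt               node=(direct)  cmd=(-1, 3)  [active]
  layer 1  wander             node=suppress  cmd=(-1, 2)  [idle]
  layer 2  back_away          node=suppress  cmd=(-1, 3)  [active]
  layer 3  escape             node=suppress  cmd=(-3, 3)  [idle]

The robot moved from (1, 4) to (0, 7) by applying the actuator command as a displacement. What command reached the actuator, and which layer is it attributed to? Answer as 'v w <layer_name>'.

displacement = (0, 7) − (1, 4) = (-1, 3)
[0] halt on; wire := (-1, 3)
[1] wander off; pass (-1, 3)
[2] back_away on (suppress); wire := (-1, 3)
[3] escape off; pass (-1, 3)
output (-1, 3) — from layer 2 (back_away)

-1 3 back_away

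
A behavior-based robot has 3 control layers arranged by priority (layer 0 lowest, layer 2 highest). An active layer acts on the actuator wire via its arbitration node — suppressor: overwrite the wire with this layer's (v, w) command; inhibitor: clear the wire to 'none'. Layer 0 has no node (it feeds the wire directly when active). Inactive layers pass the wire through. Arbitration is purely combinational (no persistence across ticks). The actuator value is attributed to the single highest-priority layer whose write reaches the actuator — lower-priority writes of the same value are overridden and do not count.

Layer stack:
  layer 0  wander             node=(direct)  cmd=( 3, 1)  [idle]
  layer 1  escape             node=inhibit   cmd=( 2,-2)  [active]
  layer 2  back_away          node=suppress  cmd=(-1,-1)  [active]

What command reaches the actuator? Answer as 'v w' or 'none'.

-1 -1

[0] wander off; wire := none
[1] escape on (inhibit); wire := none
[2] back_away on (suppress); wire := (-1, -1)
output (-1, -1)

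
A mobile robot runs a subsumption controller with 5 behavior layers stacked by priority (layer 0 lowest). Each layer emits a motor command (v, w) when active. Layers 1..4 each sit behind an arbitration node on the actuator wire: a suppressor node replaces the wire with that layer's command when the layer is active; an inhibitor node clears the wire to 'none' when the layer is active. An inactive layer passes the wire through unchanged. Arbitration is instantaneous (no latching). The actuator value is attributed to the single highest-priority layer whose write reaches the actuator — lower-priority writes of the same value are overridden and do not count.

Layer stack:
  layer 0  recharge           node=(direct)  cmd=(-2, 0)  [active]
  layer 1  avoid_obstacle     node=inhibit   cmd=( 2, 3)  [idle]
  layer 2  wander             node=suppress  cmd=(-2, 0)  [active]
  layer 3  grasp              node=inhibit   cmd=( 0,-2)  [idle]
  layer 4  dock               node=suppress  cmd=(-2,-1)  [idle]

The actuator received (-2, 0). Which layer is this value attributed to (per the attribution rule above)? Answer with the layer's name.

L0 recharge: active, feeds wire = (-2, 0)
L1 avoid_obstacle: idle → wire stays (-2, 0)
L2 wander: active, suppressor → wire = (-2, 0)
L3 grasp: idle → wire stays (-2, 0)
L4 dock: idle → wire stays (-2, 0)
actuator = (-2, 0)
last writer: layer 2 = wander

wander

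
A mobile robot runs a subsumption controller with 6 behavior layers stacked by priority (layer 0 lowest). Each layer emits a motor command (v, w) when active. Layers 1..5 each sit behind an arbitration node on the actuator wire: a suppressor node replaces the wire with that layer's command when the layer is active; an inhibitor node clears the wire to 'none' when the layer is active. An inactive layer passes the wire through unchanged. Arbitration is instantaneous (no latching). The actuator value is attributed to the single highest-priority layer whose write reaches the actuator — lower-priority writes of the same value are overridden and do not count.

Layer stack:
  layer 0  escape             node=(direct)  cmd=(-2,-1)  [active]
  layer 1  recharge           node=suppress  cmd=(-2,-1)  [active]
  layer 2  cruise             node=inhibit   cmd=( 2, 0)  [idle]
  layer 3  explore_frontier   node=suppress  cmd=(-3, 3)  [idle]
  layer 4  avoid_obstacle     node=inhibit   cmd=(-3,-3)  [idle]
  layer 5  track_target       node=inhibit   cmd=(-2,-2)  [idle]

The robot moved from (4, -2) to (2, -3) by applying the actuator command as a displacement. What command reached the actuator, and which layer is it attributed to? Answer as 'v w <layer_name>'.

displacement = (2, -3) − (4, -2) = (-2, -1)
layer 0 (escape) active — direct: (-2, -1)
layer 1 (recharge) active — suppresses: (-2, -1)
layer 2 (cruise) idle — unchanged: (-2, -1)
layer 3 (explore_frontier) idle — unchanged: (-2, -1)
layer 4 (avoid_obstacle) idle — unchanged: (-2, -1)
layer 5 (track_target) idle — unchanged: (-2, -1)
→ actuator (-2, -1) — from layer 1 (recharge)

-2 -1 recharge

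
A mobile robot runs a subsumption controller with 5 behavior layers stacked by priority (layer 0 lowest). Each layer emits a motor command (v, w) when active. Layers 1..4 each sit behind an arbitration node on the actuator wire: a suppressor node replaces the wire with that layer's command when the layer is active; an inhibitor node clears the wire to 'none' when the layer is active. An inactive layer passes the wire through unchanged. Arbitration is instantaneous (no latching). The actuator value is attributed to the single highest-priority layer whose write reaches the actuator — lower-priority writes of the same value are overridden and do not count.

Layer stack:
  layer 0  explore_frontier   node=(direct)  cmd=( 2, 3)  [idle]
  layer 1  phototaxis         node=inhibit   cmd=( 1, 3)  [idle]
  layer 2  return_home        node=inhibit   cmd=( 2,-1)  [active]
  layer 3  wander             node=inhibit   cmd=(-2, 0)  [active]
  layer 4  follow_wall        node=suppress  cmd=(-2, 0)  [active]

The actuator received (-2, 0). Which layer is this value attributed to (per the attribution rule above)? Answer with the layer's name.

follow_wall

layer 0 (explore_frontier) idle — none
layer 1 (phototaxis) idle — unchanged: none
layer 2 (return_home) active — inhibits: none
layer 3 (wander) active — inhibits: none
layer 4 (follow_wall) active — suppresses: (-2, 0)
→ actuator (-2, 0)
last writer: layer 4 = follow_wall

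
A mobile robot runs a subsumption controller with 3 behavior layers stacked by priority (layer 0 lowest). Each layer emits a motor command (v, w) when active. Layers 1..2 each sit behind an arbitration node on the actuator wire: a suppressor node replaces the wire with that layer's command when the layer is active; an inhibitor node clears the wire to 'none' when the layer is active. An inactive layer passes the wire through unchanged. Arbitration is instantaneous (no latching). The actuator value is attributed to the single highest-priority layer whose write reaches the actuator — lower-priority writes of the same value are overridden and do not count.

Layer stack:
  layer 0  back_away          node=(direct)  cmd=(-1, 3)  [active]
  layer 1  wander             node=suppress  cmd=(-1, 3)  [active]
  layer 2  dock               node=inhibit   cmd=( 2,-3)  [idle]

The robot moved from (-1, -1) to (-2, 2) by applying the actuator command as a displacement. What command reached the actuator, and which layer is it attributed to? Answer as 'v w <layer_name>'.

-1 3 wander

displacement = (-2, 2) − (-1, -1) = (-1, 3)
layer 0 (back_away) active — direct: (-1, 3)
layer 1 (wander) active — suppresses: (-1, 3)
layer 2 (dock) idle — unchanged: (-1, 3)
→ actuator (-1, 3) — from layer 1 (wander)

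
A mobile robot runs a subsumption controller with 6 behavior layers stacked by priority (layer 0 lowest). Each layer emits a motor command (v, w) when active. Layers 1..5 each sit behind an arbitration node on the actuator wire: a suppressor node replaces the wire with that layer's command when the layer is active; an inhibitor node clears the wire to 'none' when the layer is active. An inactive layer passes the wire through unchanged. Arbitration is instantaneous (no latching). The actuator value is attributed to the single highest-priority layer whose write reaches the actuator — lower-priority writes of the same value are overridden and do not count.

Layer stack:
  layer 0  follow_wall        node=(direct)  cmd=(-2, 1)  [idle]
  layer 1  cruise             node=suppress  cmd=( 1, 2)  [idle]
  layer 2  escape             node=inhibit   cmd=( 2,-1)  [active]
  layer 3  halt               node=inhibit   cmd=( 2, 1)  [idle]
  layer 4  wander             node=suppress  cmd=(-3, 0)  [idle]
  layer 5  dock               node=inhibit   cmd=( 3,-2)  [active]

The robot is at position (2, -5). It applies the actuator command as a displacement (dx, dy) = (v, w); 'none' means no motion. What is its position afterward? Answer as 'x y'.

2 -5

[0] follow_wall off; wire := none
[1] cruise off; pass none
[2] escape on (inhibit); wire := none
[3] halt off; pass none
[4] wander off; pass none
[5] dock on (inhibit); wire := none
output none
position: (2, -5) + none = (2, -5)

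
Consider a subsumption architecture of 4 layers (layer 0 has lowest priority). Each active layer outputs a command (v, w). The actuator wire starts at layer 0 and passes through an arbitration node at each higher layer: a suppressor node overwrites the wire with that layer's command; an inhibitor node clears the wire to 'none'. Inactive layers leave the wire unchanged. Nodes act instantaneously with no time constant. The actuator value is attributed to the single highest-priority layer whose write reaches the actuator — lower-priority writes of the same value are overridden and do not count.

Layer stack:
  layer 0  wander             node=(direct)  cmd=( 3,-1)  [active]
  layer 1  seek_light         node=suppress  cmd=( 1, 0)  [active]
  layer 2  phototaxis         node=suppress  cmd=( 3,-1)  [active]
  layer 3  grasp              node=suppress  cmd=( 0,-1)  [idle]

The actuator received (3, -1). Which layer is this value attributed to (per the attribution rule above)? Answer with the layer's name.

phototaxis

L0 wander: active, feeds wire = (3, -1)
L1 seek_light: active, suppressor → wire = (1, 0)
L2 phototaxis: active, suppressor → wire = (3, -1)
L3 grasp: idle → wire stays (3, -1)
actuator = (3, -1)
last writer: layer 2 = phototaxis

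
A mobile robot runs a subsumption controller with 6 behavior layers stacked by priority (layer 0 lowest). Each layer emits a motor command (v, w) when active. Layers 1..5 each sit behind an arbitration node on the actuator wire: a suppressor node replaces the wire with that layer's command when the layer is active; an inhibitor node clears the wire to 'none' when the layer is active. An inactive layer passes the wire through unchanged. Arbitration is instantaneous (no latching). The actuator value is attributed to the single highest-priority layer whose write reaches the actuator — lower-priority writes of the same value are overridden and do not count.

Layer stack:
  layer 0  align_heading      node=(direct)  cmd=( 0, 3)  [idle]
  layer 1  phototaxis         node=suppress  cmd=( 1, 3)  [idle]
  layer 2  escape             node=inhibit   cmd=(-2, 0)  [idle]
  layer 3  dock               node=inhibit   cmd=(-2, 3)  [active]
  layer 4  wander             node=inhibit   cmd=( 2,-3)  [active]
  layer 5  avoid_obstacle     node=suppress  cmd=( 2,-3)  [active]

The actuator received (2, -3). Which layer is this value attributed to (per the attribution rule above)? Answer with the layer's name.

avoid_obstacle

[0] align_heading off; wire := none
[1] phototaxis off; pass none
[2] escape off; pass none
[3] dock on (inhibit); wire := none
[4] wander on (inhibit); wire := none
[5] avoid_obstacle on (suppress); wire := (2, -3)
output (2, -3)
last writer: layer 5 = avoid_obstacle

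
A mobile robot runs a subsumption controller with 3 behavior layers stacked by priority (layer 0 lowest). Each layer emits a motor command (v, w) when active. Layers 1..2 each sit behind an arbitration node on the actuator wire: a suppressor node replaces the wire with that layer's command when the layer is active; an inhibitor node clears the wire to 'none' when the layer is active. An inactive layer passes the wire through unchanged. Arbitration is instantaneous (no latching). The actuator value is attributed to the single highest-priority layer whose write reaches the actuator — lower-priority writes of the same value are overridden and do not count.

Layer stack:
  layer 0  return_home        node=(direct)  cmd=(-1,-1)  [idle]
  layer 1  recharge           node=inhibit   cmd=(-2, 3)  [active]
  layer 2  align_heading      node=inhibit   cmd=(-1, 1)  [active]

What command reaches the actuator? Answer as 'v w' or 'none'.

[0] return_home off; wire := none
[1] recharge on (inhibit); wire := none
[2] align_heading on (inhibit); wire := none
output none

none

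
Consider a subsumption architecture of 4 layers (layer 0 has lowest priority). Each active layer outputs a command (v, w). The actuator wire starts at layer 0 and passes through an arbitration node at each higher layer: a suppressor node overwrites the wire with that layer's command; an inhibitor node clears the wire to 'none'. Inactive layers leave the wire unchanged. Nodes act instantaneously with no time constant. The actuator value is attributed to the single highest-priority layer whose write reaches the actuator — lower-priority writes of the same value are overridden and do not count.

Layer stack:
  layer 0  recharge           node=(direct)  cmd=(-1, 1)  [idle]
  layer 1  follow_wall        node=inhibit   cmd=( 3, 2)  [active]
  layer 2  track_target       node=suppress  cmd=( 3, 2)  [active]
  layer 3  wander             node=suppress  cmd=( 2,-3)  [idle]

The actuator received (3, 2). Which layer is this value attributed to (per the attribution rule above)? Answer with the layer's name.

L0 recharge: idle → wire = none
L1 follow_wall: active, inhibitor → wire = none
L2 track_target: active, suppressor → wire = (3, 2)
L3 wander: idle → wire stays (3, 2)
actuator = (3, 2)
last writer: layer 2 = track_target

track_target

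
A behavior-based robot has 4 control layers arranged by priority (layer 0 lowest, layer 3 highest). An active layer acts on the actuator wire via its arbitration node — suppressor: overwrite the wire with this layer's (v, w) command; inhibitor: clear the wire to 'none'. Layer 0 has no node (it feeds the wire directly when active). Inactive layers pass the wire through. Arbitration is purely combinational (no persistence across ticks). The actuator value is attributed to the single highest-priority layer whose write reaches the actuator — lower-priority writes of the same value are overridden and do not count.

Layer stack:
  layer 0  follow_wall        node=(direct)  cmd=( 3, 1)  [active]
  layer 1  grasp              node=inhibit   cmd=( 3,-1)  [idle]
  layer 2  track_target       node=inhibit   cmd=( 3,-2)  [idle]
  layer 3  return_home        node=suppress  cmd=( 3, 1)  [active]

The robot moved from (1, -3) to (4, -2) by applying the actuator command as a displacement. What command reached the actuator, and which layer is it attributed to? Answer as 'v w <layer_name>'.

displacement = (4, -2) − (1, -3) = (3, 1)
[0] follow_wall on; wire := (3, 1)
[1] grasp off; pass (3, 1)
[2] track_target off; pass (3, 1)
[3] return_home on (suppress); wire := (3, 1)
output (3, 1) — from layer 3 (return_home)

3 1 return_home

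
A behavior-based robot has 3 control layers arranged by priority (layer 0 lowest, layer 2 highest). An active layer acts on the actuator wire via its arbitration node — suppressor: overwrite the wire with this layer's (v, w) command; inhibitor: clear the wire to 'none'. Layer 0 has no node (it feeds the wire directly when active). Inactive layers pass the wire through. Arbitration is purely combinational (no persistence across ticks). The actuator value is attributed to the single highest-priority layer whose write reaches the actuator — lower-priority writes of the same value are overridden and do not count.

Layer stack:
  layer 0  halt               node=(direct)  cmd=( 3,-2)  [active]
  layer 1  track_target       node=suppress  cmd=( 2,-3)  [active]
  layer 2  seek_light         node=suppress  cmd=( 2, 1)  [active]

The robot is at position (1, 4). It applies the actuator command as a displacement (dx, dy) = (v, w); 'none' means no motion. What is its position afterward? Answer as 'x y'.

3 5

layer 0 (halt) active — direct: (3, -2)
layer 1 (track_target) active — suppresses: (2, -3)
layer 2 (seek_light) active — suppresses: (2, 1)
→ actuator (2, 1)
position: (1, 4) + (2, 1) = (3, 5)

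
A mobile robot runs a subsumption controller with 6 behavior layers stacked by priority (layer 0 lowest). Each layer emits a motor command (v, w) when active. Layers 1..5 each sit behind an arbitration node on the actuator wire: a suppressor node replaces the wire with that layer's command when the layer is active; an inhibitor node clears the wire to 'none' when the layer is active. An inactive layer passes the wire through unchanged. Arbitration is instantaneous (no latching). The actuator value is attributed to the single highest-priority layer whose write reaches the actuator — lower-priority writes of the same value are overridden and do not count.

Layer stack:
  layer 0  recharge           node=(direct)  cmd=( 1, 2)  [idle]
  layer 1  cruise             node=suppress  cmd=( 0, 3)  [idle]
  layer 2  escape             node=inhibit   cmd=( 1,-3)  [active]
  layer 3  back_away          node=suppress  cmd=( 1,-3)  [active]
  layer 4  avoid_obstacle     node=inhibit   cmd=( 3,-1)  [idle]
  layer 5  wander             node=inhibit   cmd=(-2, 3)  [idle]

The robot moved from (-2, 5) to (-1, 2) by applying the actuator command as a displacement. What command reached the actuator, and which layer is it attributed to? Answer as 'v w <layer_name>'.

displacement = (-1, 2) − (-2, 5) = (1, -3)
[0] recharge off; wire := none
[1] cruise off; pass none
[2] escape on (inhibit); wire := none
[3] back_away on (suppress); wire := (1, -3)
[4] avoid_obstacle off; pass (1, -3)
[5] wander off; pass (1, -3)
output (1, -3) — from layer 3 (back_away)

1 -3 back_away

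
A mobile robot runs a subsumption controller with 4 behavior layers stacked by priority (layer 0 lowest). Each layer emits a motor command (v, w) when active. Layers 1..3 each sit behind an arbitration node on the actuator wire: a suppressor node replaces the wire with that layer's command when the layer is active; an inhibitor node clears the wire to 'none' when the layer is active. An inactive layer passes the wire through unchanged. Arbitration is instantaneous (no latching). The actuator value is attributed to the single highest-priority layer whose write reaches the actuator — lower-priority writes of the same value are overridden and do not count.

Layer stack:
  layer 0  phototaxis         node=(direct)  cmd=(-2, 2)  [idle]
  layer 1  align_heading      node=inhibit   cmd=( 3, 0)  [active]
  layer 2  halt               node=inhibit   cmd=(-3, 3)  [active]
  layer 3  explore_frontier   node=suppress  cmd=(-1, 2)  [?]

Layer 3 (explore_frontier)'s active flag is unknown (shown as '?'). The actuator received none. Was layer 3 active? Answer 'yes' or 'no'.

no

If layer 3 is active=yes:
  actuator would be (-1, 2)
If layer 3 is active=no:
  actuator would be none
Observed none, so layer 3 was idle.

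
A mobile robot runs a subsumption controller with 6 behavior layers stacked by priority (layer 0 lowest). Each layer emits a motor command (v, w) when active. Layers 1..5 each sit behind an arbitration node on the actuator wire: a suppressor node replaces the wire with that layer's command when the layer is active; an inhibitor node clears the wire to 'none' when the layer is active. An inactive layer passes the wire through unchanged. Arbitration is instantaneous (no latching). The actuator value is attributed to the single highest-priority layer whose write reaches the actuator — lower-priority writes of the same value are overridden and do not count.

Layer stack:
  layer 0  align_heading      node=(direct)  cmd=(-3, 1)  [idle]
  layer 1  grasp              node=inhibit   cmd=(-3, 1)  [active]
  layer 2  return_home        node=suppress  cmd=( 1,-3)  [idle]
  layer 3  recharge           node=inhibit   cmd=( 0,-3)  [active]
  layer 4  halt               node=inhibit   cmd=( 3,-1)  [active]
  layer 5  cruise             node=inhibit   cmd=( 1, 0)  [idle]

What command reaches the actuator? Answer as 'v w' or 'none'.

none

L0 align_heading: idle → wire = none
L1 grasp: active, inhibitor → wire = none
L2 return_home: idle → wire stays none
L3 recharge: active, inhibitor → wire = none
L4 halt: active, inhibitor → wire = none
L5 cruise: idle → wire stays none
actuator = none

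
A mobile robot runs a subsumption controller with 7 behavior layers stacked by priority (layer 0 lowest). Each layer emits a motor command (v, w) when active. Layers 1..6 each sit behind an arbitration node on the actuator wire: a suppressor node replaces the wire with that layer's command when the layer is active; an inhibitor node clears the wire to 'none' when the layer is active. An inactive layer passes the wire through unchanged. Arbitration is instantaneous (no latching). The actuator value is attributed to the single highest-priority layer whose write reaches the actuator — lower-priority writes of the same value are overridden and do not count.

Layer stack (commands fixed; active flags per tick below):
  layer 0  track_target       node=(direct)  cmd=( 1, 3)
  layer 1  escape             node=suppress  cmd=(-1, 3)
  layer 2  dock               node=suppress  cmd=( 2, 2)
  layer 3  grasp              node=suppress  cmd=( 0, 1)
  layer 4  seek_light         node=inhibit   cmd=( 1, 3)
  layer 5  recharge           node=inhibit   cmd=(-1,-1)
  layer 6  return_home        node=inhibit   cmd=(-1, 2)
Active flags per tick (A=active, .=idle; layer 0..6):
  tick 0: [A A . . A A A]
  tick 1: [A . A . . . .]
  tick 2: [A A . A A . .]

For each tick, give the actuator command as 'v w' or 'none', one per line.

none
2 2
none

tick 0:
  [0] track_target on; wire := (1, 3)
  [1] escape on (suppress); wire := (-1, 3)
  [2] dock off; pass (-1, 3)
  [3] grasp off; pass (-1, 3)
  [4] seek_light on (inhibit); wire := none
  [5] recharge on (inhibit); wire := none
  [6] return_home on (inhibit); wire := none
  output none
tick 1:
  [0] track_target on; wire := (1, 3)
  [1] escape off; pass (1, 3)
  [2] dock on (suppress); wire := (2, 2)
  [3] grasp off; pass (2, 2)
  [4] seek_light off; pass (2, 2)
  [5] recharge off; pass (2, 2)
  [6] return_home off; pass (2, 2)
  output (2, 2)
tick 2:
  [0] track_target on; wire := (1, 3)
  [1] escape on (suppress); wire := (-1, 3)
  [2] dock off; pass (-1, 3)
  [3] grasp on (suppress); wire := (0, 1)
  [4] seek_light on (inhibit); wire := none
  [5] recharge off; pass none
  [6] return_home off; pass none
  output none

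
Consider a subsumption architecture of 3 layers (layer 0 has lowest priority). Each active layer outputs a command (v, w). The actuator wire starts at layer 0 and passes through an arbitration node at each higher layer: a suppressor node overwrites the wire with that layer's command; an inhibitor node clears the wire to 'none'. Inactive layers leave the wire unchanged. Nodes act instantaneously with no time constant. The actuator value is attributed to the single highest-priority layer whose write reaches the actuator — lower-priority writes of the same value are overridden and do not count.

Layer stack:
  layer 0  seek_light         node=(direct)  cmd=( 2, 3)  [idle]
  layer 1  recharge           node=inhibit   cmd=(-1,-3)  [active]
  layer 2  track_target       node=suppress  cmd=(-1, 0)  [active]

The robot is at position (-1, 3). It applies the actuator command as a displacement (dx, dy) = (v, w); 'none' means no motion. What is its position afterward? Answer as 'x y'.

layer 0 (seek_light) idle — none
layer 1 (recharge) active — inhibits: none
layer 2 (track_target) active — suppresses: (-1, 0)
→ actuator (-1, 0)
position: (-1, 3) + (-1, 0) = (-2, 3)

-2 3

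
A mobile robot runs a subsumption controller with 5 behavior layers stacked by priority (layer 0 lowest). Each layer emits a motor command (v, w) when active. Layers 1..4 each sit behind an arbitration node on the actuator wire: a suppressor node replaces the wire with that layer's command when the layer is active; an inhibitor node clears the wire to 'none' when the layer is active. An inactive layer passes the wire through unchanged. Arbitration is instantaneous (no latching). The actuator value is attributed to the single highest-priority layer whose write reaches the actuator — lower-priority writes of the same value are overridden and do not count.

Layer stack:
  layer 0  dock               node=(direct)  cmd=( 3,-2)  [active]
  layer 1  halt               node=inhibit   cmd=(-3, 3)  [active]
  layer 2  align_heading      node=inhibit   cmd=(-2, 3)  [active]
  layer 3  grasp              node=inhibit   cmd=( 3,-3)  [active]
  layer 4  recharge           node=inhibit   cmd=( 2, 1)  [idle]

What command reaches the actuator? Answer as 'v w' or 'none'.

none

[0] dock on; wire := (3, -2)
[1] halt on (inhibit); wire := none
[2] align_heading on (inhibit); wire := none
[3] grasp on (inhibit); wire := none
[4] recharge off; pass none
output none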